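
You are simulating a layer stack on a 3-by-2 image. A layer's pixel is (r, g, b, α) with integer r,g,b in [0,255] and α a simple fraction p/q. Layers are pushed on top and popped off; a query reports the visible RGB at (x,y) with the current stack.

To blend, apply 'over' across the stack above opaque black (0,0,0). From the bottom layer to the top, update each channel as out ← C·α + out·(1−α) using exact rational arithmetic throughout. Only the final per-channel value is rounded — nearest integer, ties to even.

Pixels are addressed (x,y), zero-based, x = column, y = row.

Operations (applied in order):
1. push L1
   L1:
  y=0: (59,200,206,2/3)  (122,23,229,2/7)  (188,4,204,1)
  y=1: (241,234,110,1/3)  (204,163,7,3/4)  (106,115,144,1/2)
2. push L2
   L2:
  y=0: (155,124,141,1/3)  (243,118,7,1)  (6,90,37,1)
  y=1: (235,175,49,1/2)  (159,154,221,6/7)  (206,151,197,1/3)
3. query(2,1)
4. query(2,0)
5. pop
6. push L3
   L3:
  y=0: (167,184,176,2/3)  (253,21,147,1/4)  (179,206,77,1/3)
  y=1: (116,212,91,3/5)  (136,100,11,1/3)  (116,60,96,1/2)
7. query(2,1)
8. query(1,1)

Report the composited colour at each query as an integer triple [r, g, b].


(2,1) stack=L1,L2; from [0,0,0]:
after L1 α=1/2: [53, 115/2, 72]
after L2 α=1/3: [104, 266/3, 341/3]
= [104, 89, 114]

(2,0) stack=L1,L2; from [0,0,0]:
after L1 α=1: [188, 4, 204]
after L2 α=1: [6, 90, 37]
rounded: [6, 90, 37]

(2,1) stack=L1,L3; from [0,0,0]:
after L1 α=1/2: [53, 115/2, 72]
after L3 α=1/2: [169/2, 235/4, 84]
= [84, 59, 84]

at x=1,y=1 over L1,L3:
L1 α=3/4: [153, 489/4, 21/4]
L3 α=1/3: [442/3, 689/6, 43/6]
= [147, 115, 7]


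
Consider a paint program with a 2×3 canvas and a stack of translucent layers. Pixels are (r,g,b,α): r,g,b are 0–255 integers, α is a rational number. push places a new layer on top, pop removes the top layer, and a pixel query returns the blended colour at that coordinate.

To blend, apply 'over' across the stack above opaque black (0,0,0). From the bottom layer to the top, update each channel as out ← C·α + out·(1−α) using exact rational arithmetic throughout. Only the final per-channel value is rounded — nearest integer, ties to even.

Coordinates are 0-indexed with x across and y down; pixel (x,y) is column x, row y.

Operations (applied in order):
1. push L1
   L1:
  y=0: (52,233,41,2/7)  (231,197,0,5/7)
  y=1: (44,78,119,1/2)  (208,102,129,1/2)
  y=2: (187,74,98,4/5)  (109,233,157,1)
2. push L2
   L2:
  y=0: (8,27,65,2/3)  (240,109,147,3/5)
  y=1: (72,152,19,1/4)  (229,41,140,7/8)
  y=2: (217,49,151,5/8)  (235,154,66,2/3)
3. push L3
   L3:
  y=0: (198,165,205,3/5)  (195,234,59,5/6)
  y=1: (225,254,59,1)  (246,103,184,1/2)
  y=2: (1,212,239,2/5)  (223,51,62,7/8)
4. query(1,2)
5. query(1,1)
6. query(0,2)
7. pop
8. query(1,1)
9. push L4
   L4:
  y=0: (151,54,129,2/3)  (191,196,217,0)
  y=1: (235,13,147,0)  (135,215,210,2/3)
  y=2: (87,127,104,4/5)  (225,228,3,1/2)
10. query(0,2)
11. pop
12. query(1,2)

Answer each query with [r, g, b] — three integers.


query (1,2) [L1,L2,L3] — begin 0,0,0
after L1 α=1: [109, 233, 157]
after L2 α=2/3: [193, 541/3, 289/3]
after L3 α=7/8: [877/4, 403/6, 1591/24]
→ [219, 67, 66]

(1,1) stack=L1,L2,L3; from [0,0,0]:
L1 α=1/2: [104, 51, 129/2]
L2 α=7/8: [1707/8, 169/4, 2089/16]
L3 α=1/2: [3675/16, 581/8, 5033/32]
rounded: [230, 73, 157]

(0,2) stack=L1,L2,L3; from [0,0,0]:
L1 α=4/5: [748/5, 296/5, 392/5]
L2 α=5/8: [7669/40, 2113/40, 4951/40]
L3 α=2/5: [23087/200, 23299/200, 33973/200]
→ [115, 116, 170]

at x=1,y=1 over L1,L2:
L1 α=1/2: [104, 51, 129/2]
L2 α=7/8: [1707/8, 169/4, 2089/16]
rounded: [213, 42, 131]

(0,2) stack=L1,L2,L4; from [0,0,0]:
after L1 α=4/5: [748/5, 296/5, 392/5]
after L2 α=5/8: [7669/40, 2113/40, 4951/40]
after L4 α=4/5: [21589/200, 22433/200, 21591/200]
rounded: [108, 112, 108]

(1,2) stack=L1,L2; from [0,0,0]:
L1 α=1: [109, 233, 157]
L2 α=2/3: [193, 541/3, 289/3]
rounded: [193, 180, 96]


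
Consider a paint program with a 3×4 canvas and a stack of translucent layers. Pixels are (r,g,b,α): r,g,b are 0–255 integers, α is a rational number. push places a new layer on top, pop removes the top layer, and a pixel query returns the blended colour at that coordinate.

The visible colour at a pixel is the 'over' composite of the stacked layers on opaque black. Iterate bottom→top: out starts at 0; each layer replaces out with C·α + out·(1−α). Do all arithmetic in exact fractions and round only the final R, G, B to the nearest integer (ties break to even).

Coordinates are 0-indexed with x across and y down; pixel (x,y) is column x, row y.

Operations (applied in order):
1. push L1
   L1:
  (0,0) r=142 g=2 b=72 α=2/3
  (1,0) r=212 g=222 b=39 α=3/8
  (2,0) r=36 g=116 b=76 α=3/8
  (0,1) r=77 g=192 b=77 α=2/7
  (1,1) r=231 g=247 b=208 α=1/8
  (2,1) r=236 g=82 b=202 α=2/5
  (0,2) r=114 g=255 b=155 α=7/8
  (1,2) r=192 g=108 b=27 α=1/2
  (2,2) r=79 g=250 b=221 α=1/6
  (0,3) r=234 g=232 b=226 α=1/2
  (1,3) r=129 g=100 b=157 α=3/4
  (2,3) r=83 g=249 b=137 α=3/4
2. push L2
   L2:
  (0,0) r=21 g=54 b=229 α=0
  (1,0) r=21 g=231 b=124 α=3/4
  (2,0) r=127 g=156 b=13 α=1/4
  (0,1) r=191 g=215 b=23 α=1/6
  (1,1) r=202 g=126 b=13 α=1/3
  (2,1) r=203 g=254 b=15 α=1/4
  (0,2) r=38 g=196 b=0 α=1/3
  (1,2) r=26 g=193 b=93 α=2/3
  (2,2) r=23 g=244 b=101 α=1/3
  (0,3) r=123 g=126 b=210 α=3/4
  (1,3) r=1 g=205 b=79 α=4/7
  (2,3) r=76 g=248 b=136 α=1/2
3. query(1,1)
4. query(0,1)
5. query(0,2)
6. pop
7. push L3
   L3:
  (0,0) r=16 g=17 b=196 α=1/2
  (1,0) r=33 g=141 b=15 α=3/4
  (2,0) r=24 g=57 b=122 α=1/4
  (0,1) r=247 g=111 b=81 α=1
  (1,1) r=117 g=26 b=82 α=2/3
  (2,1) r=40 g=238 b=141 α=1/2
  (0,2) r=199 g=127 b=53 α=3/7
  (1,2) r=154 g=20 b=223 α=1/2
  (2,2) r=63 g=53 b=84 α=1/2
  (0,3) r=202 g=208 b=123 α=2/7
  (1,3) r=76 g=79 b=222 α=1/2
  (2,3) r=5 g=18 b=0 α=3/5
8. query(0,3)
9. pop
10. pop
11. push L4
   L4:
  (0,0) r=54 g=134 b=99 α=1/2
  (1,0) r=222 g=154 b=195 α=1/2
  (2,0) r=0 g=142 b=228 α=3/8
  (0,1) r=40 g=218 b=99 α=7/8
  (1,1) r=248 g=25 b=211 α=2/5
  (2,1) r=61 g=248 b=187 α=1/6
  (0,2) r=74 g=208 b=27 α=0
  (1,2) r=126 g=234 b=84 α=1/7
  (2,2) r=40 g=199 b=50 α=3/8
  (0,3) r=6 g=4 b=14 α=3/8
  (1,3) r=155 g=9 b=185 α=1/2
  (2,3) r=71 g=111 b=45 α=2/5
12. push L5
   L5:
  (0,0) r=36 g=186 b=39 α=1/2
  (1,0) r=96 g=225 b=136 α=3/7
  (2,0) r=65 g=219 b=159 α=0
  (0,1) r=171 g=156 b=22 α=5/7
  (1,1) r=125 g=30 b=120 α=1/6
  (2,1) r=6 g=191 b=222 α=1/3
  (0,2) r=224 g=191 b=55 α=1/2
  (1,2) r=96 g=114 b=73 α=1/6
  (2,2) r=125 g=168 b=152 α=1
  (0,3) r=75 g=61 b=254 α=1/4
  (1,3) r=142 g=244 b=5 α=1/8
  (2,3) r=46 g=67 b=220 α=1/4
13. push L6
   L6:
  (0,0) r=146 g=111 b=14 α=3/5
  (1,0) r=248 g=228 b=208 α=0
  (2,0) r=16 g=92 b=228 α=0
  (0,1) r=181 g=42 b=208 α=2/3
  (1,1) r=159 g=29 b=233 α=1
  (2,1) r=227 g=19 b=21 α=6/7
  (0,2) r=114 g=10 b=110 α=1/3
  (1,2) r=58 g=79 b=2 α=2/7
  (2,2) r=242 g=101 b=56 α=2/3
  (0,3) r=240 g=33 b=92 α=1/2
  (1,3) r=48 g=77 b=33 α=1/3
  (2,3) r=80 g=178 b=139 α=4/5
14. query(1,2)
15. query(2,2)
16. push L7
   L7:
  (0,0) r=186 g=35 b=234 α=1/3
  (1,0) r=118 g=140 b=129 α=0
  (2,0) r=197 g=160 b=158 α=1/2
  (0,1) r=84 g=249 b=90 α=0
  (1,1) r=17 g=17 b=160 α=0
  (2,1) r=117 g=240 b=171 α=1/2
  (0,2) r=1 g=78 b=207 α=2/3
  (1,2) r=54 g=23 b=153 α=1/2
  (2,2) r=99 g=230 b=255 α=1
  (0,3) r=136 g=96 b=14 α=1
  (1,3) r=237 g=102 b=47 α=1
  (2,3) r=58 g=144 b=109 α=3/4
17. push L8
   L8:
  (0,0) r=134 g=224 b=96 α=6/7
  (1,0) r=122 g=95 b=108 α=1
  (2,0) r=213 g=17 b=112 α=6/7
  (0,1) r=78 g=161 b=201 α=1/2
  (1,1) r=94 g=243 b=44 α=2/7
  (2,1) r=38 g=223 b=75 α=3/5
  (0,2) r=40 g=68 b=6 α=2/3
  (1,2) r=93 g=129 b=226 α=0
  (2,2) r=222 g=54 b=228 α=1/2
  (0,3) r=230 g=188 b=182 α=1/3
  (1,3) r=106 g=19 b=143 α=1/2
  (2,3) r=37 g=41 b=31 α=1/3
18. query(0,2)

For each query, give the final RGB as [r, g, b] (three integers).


at x=1,y=1 over L1,L2:
+L1 (α=1/8) → [231/8, 247/8, 26]
+L2 (α=1/3) → [1039/12, 751/12, 65/3]
rounded: [87, 63, 22]

at x=0,y=1 over L1,L2:
L1 α=2/7: [22, 384/7, 22]
L2 α=1/6: [301/6, 3425/42, 133/6]
→ [50, 82, 22]

at x=0,y=2 over L1,L2:
after L1 α=7/8: [399/4, 1785/8, 1085/8]
after L2 α=1/3: [475/6, 2569/12, 1085/12]
rounded: [79, 214, 90]

(0,3) stack=L1,L3; from [0,0,0]:
after L1 α=1/2: [117, 116, 113]
after L3 α=2/7: [989/7, 996/7, 811/7]
→ [141, 142, 116]

(1,2) stack=L4,L5,L6; from [0,0,0]:
+L4 (α=1/7) → [18, 234/7, 12]
+L5 (α=1/6) → [31, 328/7, 133/6]
+L6 (α=2/7) → [271/7, 2746/49, 689/42]
→ [39, 56, 16]

at x=2,y=2 over L4,L5,L6:
+L4 (α=3/8) → [15, 597/8, 75/4]
+L5 (α=1) → [125, 168, 152]
+L6 (α=2/3) → [203, 370/3, 88]
= [203, 123, 88]

query (0,2) [L4,L5,L6,L7,L8] — begin 0,0,0
after L4 α=0: [0, 0, 0]
after L5 α=1/2: [112, 191/2, 55/2]
after L6 α=1/3: [338/3, 67, 55]
after L7 α=2/3: [344/9, 223/3, 469/3]
after L8 α=2/3: [1064/27, 631/9, 505/9]
= [39, 70, 56]


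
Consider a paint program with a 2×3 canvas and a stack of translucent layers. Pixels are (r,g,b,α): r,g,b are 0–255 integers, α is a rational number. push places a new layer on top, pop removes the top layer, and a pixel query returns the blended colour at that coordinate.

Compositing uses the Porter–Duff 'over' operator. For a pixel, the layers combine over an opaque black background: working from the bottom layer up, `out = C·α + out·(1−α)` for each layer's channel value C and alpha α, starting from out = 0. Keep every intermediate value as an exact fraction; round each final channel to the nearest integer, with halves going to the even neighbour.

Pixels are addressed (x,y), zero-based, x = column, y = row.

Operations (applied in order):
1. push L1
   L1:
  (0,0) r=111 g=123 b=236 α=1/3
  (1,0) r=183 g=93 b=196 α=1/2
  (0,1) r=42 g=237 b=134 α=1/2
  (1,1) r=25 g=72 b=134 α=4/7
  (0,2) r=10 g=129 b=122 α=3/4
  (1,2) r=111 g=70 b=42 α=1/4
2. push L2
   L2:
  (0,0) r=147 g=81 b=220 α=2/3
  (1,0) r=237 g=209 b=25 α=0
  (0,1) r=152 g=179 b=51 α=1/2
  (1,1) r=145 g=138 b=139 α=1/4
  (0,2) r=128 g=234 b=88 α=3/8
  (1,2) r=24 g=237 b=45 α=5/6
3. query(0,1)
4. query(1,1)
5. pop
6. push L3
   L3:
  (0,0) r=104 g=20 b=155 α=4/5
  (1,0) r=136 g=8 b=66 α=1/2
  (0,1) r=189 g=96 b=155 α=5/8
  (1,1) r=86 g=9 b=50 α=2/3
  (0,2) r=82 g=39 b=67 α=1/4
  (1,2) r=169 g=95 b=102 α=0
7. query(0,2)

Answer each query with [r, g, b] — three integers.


at x=0,y=1 over L1,L2:
after L1 α=1/2: [21, 237/2, 67]
after L2 α=1/2: [173/2, 595/4, 59]
rounded: [86, 149, 59]

(1,1) stack=L1,L2; from [0,0,0]:
after L1 α=4/7: [100/7, 288/7, 536/7]
after L2 α=1/4: [1315/28, 915/14, 2581/28]
→ [47, 65, 92]

(0,2) stack=L1,L3; from [0,0,0]:
L1 α=3/4: [15/2, 387/4, 183/2]
L3 α=1/4: [209/8, 1317/16, 683/8]
→ [26, 82, 85]


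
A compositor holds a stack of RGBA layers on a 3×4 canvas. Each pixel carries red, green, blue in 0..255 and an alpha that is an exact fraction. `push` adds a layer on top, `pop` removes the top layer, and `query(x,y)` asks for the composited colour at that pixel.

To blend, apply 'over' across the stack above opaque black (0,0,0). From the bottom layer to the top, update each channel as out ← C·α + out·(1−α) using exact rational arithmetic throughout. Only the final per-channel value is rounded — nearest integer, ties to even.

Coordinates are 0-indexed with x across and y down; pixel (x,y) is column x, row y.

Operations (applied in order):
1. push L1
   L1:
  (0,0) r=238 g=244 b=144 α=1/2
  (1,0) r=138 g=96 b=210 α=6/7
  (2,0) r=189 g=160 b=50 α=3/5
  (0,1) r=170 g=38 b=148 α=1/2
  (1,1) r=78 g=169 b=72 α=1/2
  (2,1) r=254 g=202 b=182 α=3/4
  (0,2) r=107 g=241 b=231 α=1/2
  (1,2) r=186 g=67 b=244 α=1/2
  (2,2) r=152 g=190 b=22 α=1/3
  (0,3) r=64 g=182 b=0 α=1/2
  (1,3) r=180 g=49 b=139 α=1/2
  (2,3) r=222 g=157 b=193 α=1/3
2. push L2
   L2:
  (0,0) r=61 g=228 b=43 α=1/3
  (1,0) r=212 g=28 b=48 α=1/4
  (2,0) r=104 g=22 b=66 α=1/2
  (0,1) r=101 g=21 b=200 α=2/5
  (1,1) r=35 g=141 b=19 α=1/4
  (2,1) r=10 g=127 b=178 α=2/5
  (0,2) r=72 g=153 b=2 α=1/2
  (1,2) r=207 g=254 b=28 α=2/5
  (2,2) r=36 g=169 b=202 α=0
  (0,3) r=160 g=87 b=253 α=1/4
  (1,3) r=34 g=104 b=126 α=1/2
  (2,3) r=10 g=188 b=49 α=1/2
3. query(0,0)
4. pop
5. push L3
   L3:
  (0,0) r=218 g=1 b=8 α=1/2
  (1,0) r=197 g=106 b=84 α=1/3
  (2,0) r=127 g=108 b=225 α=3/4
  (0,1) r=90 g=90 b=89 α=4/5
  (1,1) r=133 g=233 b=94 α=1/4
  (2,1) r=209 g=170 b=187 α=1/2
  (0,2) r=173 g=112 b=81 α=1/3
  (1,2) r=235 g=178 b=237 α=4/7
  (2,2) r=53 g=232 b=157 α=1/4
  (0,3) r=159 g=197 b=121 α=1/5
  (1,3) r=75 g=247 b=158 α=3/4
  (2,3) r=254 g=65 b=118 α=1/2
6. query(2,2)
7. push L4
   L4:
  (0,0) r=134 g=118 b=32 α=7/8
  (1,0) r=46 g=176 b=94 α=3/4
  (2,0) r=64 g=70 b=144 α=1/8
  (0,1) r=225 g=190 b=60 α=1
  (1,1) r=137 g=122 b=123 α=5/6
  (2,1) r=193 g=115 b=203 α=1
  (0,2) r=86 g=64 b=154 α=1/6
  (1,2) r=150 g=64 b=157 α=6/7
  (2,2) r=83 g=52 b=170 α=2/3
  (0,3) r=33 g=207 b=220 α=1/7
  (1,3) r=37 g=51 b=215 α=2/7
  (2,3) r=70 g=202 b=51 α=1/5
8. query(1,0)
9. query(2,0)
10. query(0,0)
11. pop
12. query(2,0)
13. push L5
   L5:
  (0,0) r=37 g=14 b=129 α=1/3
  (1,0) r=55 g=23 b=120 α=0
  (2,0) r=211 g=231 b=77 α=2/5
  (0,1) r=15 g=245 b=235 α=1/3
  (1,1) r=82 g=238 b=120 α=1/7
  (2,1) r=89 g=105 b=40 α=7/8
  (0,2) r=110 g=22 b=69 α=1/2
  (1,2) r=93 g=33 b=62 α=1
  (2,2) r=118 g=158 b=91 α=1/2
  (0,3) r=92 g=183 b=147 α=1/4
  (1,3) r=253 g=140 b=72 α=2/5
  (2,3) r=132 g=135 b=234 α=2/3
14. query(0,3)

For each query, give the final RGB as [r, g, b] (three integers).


(0,0) stack=L1,L2; from [0,0,0]:
+L1 (α=1/2) → [119, 122, 72]
+L2 (α=1/3) → [299/3, 472/3, 187/3]
= [100, 157, 62]

at x=2,y=2 over L1,L3:
+L1 (α=1/3) → [152/3, 190/3, 22/3]
+L3 (α=1/4) → [205/4, 211/2, 179/4]
= [51, 106, 45]

at x=1,y=0 over L1,L3,L4:
L1 α=6/7: [828/7, 576/7, 180]
L3 α=1/3: [3035/21, 1894/21, 148]
L4 α=3/4: [5933/84, 6491/42, 215/2]
rounded: [71, 155, 108]

query (2,0) [L1,L3,L4] — begin 0,0,0
L1 α=3/5: [567/5, 96, 30]
L3 α=3/4: [618/5, 105, 705/4]
L4 α=1/8: [2323/20, 805/8, 5511/32]
= [116, 101, 172]

(0,0) stack=L1,L3,L4; from [0,0,0]:
+L1 (α=1/2) → [119, 122, 72]
+L3 (α=1/2) → [337/2, 123/2, 40]
+L4 (α=7/8) → [2213/16, 1775/16, 33]
= [138, 111, 33]

at x=2,y=0 over L1,L3:
after L1 α=3/5: [567/5, 96, 30]
after L3 α=3/4: [618/5, 105, 705/4]
= [124, 105, 176]

query (0,3) [L1,L3,L5] — begin 0,0,0
+L1 (α=1/2) → [32, 91, 0]
+L3 (α=1/5) → [287/5, 561/5, 121/5]
+L5 (α=1/4) → [1321/20, 1299/10, 549/10]
rounded: [66, 130, 55]


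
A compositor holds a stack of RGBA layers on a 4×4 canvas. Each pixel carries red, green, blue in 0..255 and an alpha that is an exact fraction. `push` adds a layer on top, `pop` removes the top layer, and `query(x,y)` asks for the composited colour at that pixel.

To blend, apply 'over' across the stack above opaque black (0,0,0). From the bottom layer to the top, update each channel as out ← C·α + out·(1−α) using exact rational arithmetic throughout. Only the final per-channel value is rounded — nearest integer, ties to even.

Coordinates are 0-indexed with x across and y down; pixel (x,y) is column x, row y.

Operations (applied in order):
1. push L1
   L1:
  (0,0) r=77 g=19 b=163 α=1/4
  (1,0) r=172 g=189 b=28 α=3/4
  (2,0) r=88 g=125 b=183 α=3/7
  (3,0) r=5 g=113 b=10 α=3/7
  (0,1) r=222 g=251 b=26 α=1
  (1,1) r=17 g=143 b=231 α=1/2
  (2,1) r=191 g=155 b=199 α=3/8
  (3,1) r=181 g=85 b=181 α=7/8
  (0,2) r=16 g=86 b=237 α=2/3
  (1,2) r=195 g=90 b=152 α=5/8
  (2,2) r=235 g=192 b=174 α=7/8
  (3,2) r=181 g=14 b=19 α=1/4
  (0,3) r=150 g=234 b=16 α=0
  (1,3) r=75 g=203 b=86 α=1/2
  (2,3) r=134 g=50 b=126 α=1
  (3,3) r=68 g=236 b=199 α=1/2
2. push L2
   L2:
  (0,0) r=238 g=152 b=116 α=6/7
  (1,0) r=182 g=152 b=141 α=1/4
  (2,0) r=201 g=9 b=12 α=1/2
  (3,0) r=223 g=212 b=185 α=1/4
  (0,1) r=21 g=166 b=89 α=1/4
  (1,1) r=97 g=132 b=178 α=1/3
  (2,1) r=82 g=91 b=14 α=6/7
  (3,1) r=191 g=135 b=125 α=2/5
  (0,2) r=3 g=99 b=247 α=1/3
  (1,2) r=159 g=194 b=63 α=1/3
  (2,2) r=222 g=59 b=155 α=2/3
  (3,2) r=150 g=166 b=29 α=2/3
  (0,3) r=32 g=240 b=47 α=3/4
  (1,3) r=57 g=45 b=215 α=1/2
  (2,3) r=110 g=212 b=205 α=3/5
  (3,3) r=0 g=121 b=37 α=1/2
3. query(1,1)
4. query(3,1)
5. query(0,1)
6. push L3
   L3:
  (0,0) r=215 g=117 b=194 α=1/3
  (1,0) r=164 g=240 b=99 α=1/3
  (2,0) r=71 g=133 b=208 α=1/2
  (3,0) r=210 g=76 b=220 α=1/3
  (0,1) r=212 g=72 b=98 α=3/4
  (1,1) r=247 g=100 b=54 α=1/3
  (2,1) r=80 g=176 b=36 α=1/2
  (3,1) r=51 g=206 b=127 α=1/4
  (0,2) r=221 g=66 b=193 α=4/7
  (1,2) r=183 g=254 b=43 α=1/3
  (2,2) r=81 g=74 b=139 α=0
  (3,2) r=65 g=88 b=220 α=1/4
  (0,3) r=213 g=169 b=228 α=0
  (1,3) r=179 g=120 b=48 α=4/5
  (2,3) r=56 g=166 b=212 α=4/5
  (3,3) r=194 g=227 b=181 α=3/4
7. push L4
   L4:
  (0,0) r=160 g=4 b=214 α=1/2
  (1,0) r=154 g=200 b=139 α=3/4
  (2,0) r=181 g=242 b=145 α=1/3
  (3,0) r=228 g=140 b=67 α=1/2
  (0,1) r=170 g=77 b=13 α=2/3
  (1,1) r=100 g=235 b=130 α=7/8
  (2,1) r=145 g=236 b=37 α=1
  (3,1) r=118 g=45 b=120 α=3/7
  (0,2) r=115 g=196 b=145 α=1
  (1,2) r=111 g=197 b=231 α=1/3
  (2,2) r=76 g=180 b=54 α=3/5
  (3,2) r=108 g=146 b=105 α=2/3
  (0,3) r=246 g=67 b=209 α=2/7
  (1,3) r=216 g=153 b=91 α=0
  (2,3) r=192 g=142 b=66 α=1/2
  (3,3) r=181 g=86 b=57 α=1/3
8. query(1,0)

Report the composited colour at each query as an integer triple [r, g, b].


at x=1,y=1 over L1,L2:
+L1 (α=1/2) → [17/2, 143/2, 231/2]
+L2 (α=1/3) → [38, 275/3, 409/3]
→ [38, 92, 136]

(3,1) stack=L1,L2; from [0,0,0]:
after L1 α=7/8: [1267/8, 595/8, 1267/8]
after L2 α=2/5: [6857/40, 789/8, 5801/40]
→ [171, 99, 145]

query (0,1) [L1,L2] — begin 0,0,0
after L1 α=1: [222, 251, 26]
after L2 α=1/4: [687/4, 919/4, 167/4]
= [172, 230, 42]

(1,0) stack=L1,L2,L3,L4; from [0,0,0]:
+L1 (α=3/4) → [129, 567/4, 21]
+L2 (α=1/4) → [569/4, 2309/16, 51]
+L3 (α=1/3) → [299/2, 4229/24, 67]
+L4 (α=3/4) → [1223/8, 18629/96, 121]
→ [153, 194, 121]


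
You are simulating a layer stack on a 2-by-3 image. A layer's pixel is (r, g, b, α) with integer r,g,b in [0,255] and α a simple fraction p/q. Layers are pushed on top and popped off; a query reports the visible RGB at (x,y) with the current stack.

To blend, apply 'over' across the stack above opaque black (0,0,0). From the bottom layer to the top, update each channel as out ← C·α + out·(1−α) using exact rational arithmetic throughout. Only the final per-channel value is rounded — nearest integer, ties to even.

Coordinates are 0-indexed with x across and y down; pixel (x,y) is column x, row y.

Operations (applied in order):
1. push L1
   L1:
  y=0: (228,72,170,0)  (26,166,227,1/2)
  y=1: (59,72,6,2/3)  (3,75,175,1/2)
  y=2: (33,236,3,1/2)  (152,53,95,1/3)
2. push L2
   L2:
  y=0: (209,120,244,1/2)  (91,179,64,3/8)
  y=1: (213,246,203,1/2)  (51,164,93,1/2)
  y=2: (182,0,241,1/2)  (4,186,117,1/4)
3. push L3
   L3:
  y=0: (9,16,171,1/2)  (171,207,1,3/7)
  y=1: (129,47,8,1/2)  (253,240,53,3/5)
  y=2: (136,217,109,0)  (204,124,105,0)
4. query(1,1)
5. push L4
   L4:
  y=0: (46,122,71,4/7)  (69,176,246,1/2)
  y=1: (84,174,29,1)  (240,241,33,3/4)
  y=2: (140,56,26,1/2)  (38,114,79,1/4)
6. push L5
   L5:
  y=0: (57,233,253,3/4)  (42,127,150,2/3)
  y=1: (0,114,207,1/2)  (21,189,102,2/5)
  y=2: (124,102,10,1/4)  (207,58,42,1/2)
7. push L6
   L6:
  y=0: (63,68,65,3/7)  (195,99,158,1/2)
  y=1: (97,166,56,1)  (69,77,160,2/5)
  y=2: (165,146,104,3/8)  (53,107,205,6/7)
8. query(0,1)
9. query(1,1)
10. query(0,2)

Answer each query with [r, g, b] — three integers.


query (1,1) [L1,L2,L3] — begin 0,0,0
L1 α=1/2: [3/2, 75/2, 175/2]
L2 α=1/2: [105/4, 403/4, 361/4]
L3 α=3/5: [1623/10, 1843/10, 679/10]
→ [162, 184, 68]

(0,1) stack=L1,L2,L3,L4,L5,L6; from [0,0,0]:
L1 α=2/3: [118/3, 48, 4]
L2 α=1/2: [757/6, 147, 207/2]
L3 α=1/2: [1531/12, 97, 223/4]
L4 α=1: [84, 174, 29]
L5 α=1/2: [42, 144, 118]
L6 α=1: [97, 166, 56]
rounded: [97, 166, 56]

at x=1,y=1 over L1,L2,L3,L4,L5,L6:
L1 α=1/2: [3/2, 75/2, 175/2]
L2 α=1/2: [105/4, 403/4, 361/4]
L3 α=3/5: [1623/10, 1843/10, 679/10]
L4 α=3/4: [8823/40, 9073/40, 1669/40]
L5 α=2/5: [28149/200, 42339/200, 13167/200]
L6 α=2/5: [112047/1000, 157817/1000, 103501/1000]
= [112, 158, 104]

(0,2) stack=L1,L2,L3,L4,L5,L6; from [0,0,0]:
+L1 (α=1/2) → [33/2, 118, 3/2]
+L2 (α=1/2) → [397/4, 59, 485/4]
+L3 (α=0) → [397/4, 59, 485/4]
+L4 (α=1/2) → [957/8, 115/2, 589/8]
+L5 (α=1/4) → [3863/32, 549/8, 1847/32]
+L6 (α=3/8) → [35155/256, 6249/64, 19219/256]
= [137, 98, 75]


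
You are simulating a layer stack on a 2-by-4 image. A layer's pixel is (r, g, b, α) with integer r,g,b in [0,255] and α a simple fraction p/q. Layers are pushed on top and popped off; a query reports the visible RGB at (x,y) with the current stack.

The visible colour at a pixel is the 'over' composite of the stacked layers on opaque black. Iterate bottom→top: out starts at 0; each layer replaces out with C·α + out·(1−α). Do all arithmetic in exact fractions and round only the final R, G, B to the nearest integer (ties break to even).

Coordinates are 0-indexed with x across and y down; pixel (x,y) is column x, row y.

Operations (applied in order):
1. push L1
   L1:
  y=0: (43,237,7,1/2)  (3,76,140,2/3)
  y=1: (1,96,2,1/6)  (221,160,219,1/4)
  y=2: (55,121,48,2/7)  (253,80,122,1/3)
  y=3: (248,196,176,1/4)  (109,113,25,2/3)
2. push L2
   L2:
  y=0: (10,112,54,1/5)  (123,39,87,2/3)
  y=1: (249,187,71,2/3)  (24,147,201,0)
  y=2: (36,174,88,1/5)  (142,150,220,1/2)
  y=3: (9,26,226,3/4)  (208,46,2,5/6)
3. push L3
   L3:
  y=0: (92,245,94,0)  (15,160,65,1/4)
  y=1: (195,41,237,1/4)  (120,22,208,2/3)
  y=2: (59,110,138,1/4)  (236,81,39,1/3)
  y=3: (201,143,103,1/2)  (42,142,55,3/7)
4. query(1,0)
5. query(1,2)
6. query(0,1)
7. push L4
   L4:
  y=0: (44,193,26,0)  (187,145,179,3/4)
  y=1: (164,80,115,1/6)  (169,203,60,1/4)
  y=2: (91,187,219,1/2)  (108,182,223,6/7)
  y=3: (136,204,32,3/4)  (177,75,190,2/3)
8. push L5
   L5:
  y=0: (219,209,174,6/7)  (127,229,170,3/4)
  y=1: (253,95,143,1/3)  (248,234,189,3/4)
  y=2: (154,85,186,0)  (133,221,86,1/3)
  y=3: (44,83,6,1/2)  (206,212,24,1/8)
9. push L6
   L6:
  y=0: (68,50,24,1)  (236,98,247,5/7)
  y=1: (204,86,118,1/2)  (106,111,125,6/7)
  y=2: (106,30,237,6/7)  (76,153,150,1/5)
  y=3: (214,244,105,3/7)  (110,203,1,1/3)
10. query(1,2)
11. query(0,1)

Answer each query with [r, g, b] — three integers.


at x=1,y=0 over L1,L2,L3:
L1 α=2/3: [2, 152/3, 280/3]
L2 α=2/3: [248/3, 386/9, 802/9]
L3 α=1/4: [263/4, 433/6, 997/12]
rounded: [66, 72, 83]

query (1,2) [L1,L2,L3] — begin 0,0,0
+L1 (α=1/3) → [253/3, 80/3, 122/3]
+L2 (α=1/2) → [679/6, 265/3, 391/3]
+L3 (α=1/3) → [1387/9, 773/9, 899/9]
= [154, 86, 100]

at x=0,y=1 over L1,L2,L3:
after L1 α=1/6: [1/6, 16, 1/3]
after L2 α=2/3: [2989/18, 130, 427/9]
after L3 α=1/4: [4159/24, 431/4, 569/6]
→ [173, 108, 95]

at x=1,y=2 over L1,L2,L3,L4,L5,L6:
after L1 α=1/3: [253/3, 80/3, 122/3]
after L2 α=1/2: [679/6, 265/3, 391/3]
after L3 α=1/3: [1387/9, 773/9, 899/9]
after L4 α=6/7: [7219/63, 10601/63, 12941/63]
after L5 α=1/3: [22817/189, 35125/189, 31300/189]
after L6 α=1/5: [105632/945, 169417/945, 30710/189]
rounded: [112, 179, 162]

query (0,1) [L1,L2,L3,L4,L5,L6] — begin 0,0,0
after L1 α=1/6: [1/6, 16, 1/3]
after L2 α=2/3: [2989/18, 130, 427/9]
after L3 α=1/4: [4159/24, 431/4, 569/6]
after L4 α=1/6: [24731/144, 825/8, 3535/36]
after L5 α=1/3: [42947/216, 1205/12, 6109/54]
after L6 α=1/2: [87011/432, 2237/24, 12481/108]
rounded: [201, 93, 116]


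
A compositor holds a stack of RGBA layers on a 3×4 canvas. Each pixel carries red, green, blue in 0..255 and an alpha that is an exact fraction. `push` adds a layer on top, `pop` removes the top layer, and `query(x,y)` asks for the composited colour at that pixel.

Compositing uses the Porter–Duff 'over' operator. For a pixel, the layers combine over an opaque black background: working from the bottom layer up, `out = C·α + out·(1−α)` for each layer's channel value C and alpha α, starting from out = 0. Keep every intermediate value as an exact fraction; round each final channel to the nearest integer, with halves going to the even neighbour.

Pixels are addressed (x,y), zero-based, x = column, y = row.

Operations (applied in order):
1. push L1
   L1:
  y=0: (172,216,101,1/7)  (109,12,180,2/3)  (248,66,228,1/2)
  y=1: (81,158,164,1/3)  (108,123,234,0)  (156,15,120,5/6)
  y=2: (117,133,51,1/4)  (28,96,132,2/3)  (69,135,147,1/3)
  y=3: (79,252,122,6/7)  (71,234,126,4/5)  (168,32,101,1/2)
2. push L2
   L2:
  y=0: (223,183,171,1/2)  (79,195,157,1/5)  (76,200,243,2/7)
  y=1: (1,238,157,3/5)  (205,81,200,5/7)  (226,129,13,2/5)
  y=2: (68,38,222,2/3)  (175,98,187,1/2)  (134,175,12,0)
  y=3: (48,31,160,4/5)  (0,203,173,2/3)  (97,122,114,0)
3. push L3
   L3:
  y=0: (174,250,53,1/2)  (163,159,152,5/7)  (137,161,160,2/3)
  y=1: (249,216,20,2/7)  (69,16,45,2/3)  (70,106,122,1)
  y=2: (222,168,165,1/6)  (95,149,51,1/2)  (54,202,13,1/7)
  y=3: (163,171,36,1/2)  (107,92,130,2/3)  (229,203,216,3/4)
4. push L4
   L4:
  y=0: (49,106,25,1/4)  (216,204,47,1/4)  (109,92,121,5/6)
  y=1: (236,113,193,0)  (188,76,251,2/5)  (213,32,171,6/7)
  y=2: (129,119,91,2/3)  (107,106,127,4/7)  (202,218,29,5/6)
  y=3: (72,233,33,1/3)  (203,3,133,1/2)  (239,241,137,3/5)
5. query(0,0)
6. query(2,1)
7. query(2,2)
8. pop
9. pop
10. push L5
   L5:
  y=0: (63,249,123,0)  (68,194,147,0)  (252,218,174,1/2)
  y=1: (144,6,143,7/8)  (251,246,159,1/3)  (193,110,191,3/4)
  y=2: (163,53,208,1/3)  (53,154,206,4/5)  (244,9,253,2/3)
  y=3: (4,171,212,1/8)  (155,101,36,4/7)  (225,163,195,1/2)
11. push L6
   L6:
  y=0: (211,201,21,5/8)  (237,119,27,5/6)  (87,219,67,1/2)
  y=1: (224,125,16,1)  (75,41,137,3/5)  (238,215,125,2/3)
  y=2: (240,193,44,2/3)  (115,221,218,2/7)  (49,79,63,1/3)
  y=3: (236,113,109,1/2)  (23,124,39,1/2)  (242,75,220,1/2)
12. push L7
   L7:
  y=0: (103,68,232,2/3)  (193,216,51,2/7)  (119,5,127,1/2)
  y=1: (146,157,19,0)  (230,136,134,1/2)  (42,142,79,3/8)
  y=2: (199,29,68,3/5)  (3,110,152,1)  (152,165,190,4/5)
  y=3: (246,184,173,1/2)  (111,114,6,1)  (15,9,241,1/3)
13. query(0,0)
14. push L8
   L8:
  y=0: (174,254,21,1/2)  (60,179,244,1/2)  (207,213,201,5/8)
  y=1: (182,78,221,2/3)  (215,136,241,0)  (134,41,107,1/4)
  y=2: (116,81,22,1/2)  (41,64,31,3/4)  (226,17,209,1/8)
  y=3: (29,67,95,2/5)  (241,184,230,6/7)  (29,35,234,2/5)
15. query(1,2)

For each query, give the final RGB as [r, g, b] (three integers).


at x=0,y=0 over L1,L2,L3,L4:
L1 α=1/7: [172/7, 216/7, 101/7]
L2 α=1/2: [1733/14, 1497/14, 649/7]
L3 α=1/2: [4169/28, 4997/28, 510/7]
L4 α=1/4: [13879/112, 17959/112, 1705/28]
→ [124, 160, 61]

at x=2,y=1 over L1,L2,L3,L4:
+L1 (α=5/6) → [130, 25/2, 100]
+L2 (α=2/5) → [842/5, 591/10, 326/5]
+L3 (α=1) → [70, 106, 122]
+L4 (α=6/7) → [1348/7, 298/7, 164]
rounded: [193, 43, 164]

query (2,2) [L1,L2,L3,L4] — begin 0,0,0
+L1 (α=1/3) → [23, 45, 49]
+L2 (α=0) → [23, 45, 49]
+L3 (α=1/7) → [192/7, 472/7, 307/7]
+L4 (α=5/6) → [3631/21, 4051/21, 661/21]
rounded: [173, 193, 31]

(0,0) stack=L1,L2,L5,L6,L7; from [0,0,0]:
+L1 (α=1/7) → [172/7, 216/7, 101/7]
+L2 (α=1/2) → [1733/14, 1497/14, 649/7]
+L5 (α=0) → [1733/14, 1497/14, 649/7]
+L6 (α=5/8) → [19969/112, 18561/112, 1341/28]
+L7 (α=2/3) → [14347/112, 33793/336, 14333/84]
rounded: [128, 101, 171]

at x=1,y=2 over L1,L2,L5,L6,L7,L8:
+L1 (α=2/3) → [56/3, 64, 88]
+L2 (α=1/2) → [581/6, 81, 275/2]
+L5 (α=4/5) → [1853/30, 697/5, 1923/10]
+L6 (α=2/7) → [3233/42, 1139/7, 2795/14]
+L7 (α=1) → [3, 110, 152]
+L8 (α=3/4) → [63/2, 151/2, 245/4]
→ [32, 76, 61]


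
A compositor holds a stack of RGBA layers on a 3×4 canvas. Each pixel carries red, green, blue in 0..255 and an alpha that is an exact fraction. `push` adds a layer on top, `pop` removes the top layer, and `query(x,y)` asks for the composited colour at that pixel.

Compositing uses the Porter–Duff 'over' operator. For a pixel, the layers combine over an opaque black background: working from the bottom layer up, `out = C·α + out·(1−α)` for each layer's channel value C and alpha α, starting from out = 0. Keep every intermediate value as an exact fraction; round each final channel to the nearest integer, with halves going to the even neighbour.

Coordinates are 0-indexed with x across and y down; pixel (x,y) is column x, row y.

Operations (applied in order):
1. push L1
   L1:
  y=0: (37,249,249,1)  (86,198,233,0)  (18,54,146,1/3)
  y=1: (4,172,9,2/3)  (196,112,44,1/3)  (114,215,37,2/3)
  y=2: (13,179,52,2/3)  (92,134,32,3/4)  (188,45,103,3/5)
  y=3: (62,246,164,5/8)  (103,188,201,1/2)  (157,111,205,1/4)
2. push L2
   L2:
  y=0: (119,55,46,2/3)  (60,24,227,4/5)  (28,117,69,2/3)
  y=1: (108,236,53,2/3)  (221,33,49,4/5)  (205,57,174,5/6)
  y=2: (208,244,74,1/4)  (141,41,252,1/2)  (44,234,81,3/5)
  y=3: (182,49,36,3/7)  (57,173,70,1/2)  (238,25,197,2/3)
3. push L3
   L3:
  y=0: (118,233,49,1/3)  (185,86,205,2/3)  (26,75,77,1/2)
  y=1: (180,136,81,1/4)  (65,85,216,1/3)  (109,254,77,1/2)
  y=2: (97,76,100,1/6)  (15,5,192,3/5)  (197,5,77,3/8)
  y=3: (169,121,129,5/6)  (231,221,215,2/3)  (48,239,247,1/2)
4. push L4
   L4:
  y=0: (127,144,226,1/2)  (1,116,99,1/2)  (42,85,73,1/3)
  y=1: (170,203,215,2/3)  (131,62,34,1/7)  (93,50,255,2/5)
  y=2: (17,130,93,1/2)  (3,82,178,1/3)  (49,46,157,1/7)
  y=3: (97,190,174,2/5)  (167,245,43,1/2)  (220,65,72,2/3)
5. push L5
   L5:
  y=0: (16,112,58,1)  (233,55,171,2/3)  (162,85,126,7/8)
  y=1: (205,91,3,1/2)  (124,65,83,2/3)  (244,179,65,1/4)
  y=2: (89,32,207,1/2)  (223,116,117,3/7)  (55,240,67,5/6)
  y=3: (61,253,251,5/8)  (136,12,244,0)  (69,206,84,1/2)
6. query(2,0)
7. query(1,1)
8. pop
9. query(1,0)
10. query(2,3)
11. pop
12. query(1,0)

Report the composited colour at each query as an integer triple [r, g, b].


query (2,0) [L1,L2,L3,L4,L5] — begin 0,0,0
after L1 α=1/3: [6, 18, 146/3]
after L2 α=2/3: [62/3, 84, 560/9]
after L3 α=1/2: [70/3, 159/2, 1253/18]
after L4 α=1/3: [266/9, 244/3, 1910/27]
after L5 α=7/8: [1309/9, 2029/24, 6431/54]
rounded: [145, 85, 119]

(1,1) stack=L1,L2,L3,L4,L5; from [0,0,0]:
L1 α=1/3: [196/3, 112/3, 44/3]
L2 α=4/5: [2848/15, 508/15, 632/15]
L3 α=1/3: [6671/45, 2291/45, 4504/45]
L4 α=1/7: [15307/105, 5512/105, 9518/105]
L5 α=2/3: [41347/315, 19162/315, 26948/315]
→ [131, 61, 86]

(1,0) stack=L1,L2,L3,L4; from [0,0,0]:
L1 α=0: [0, 0, 0]
L2 α=4/5: [48, 96/5, 908/5]
L3 α=2/3: [418/3, 956/15, 986/5]
L4 α=1/2: [421/6, 1348/15, 1481/10]
rounded: [70, 90, 148]

query (2,3) [L1,L2,L3,L4] — begin 0,0,0
L1 α=1/4: [157/4, 111/4, 205/4]
L2 α=2/3: [687/4, 311/12, 1781/12]
L3 α=1/2: [879/8, 3179/24, 4745/24]
L4 α=2/3: [4399/24, 6299/72, 8201/72]
= [183, 87, 114]

at x=1,y=0 over L1,L2,L3:
after L1 α=0: [0, 0, 0]
after L2 α=4/5: [48, 96/5, 908/5]
after L3 α=2/3: [418/3, 956/15, 986/5]
= [139, 64, 197]


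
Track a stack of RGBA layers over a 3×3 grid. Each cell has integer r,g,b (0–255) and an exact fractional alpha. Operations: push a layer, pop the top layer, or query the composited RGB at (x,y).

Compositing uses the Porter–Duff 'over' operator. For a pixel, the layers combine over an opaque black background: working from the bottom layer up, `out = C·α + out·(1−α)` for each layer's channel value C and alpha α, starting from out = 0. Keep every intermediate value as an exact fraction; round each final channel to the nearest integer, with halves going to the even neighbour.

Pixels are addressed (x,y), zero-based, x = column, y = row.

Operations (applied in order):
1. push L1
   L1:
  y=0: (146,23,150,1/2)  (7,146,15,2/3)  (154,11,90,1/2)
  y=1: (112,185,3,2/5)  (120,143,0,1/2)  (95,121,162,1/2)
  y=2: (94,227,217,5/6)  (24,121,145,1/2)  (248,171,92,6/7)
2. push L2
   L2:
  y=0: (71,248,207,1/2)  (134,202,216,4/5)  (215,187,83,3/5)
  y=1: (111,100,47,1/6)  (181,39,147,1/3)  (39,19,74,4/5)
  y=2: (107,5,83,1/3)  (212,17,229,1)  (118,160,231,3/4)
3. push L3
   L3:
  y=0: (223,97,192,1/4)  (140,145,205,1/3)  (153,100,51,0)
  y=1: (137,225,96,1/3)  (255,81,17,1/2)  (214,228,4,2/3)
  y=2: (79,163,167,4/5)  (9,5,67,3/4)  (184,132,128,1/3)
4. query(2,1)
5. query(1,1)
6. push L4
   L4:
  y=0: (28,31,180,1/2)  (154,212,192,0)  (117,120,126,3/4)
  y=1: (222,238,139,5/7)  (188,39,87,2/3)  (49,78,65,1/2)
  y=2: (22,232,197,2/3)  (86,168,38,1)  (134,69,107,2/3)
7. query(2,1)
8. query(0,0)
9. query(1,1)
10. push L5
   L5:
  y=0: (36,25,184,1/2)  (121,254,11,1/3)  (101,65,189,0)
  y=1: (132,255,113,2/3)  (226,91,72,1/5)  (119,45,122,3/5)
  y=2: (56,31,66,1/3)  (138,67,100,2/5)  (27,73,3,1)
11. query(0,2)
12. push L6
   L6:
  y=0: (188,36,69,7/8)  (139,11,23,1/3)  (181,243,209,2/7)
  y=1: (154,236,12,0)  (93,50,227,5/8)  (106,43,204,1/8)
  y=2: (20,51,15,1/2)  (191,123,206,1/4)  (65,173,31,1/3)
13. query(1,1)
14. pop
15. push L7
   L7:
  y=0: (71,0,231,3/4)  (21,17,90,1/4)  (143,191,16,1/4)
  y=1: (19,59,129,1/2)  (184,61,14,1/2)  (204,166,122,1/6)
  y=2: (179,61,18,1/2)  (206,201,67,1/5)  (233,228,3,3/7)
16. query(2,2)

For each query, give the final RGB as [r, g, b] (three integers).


(2,1) stack=L1,L2,L3; from [0,0,0]:
after L1 α=1/2: [95/2, 121/2, 81]
after L2 α=4/5: [407/10, 273/10, 377/5]
after L3 α=2/3: [4687/30, 1611/10, 139/5]
→ [156, 161, 28]

at x=1,y=1 over L1,L2,L3:
after L1 α=1/2: [60, 143/2, 0]
after L2 α=1/3: [301/3, 182/3, 49]
after L3 α=1/2: [533/3, 425/6, 33]
→ [178, 71, 33]

(2,1) stack=L1,L2,L3,L4; from [0,0,0]:
+L1 (α=1/2) → [95/2, 121/2, 81]
+L2 (α=4/5) → [407/10, 273/10, 377/5]
+L3 (α=2/3) → [4687/30, 1611/10, 139/5]
+L4 (α=1/2) → [6157/60, 2391/20, 232/5]
rounded: [103, 120, 46]

(0,0) stack=L1,L2,L3,L4; from [0,0,0]:
L1 α=1/2: [73, 23/2, 75]
L2 α=1/2: [72, 519/4, 141]
L3 α=1/4: [439/4, 1945/16, 615/4]
L4 α=1/2: [551/8, 2441/32, 1335/8]
= [69, 76, 167]

(1,1) stack=L1,L2,L3,L4; from [0,0,0]:
+L1 (α=1/2) → [60, 143/2, 0]
+L2 (α=1/3) → [301/3, 182/3, 49]
+L3 (α=1/2) → [533/3, 425/6, 33]
+L4 (α=2/3) → [1661/9, 893/18, 69]
rounded: [185, 50, 69]

query (0,2) [L1,L2,L3,L4,L5] — begin 0,0,0
after L1 α=5/6: [235/3, 1135/6, 1085/6]
after L2 α=1/3: [791/9, 1150/9, 1334/9]
after L3 α=4/5: [727/9, 7018/45, 7346/45]
after L4 α=2/3: [1123/27, 27898/135, 25076/135]
after L5 α=1/3: [3758/81, 59981/405, 59062/405]
rounded: [46, 148, 146]

(1,1) stack=L1,L2,L3,L4,L5,L6; from [0,0,0]:
L1 α=1/2: [60, 143/2, 0]
L2 α=1/3: [301/3, 182/3, 49]
L3 α=1/2: [533/3, 425/6, 33]
L4 α=2/3: [1661/9, 893/18, 69]
L5 α=1/5: [8678/45, 521/9, 348/5]
L6 α=5/8: [15653/120, 1271/24, 6719/40]
→ [130, 53, 168]

(2,2) stack=L1,L2,L3,L4,L5,L7; from [0,0,0]:
+L1 (α=6/7) → [1488/7, 1026/7, 552/7]
+L2 (α=3/4) → [1983/14, 2193/14, 5403/28]
+L3 (α=1/3) → [3271/21, 1039/7, 7195/42]
+L4 (α=2/3) → [8899/63, 2005/21, 16183/126]
+L5 (α=1) → [27, 73, 3]
+L7 (α=3/7) → [807/7, 976/7, 3]
rounded: [115, 139, 3]


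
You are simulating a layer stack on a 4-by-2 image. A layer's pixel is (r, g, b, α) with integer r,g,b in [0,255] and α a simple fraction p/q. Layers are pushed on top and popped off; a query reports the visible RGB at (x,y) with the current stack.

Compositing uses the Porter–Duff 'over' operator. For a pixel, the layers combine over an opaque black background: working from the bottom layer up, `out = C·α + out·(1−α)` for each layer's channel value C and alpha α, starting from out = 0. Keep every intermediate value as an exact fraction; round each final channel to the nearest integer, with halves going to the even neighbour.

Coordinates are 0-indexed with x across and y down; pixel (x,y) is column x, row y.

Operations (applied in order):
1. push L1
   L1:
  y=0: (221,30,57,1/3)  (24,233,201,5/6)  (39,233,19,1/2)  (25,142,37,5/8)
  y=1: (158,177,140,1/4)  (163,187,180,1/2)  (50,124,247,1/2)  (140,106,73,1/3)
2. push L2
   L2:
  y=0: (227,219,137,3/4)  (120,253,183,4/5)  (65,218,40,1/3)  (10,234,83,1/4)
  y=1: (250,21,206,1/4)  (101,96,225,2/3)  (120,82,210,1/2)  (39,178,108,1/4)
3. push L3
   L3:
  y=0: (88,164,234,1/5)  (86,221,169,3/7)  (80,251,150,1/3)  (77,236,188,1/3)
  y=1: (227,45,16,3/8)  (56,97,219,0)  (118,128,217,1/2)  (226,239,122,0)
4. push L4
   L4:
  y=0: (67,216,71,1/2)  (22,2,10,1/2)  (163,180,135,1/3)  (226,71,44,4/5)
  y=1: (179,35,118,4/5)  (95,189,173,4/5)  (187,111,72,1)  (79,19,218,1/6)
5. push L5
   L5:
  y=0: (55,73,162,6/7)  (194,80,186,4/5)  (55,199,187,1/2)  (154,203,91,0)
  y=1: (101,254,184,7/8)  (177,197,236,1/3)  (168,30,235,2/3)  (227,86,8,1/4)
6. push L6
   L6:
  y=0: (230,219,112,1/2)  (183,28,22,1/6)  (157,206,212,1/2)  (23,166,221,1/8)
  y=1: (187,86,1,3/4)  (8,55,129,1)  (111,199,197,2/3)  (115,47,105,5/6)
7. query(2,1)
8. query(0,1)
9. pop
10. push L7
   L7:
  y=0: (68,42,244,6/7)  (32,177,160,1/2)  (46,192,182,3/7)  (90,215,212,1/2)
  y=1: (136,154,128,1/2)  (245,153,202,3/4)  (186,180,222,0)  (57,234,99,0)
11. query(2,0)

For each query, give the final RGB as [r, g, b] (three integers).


at x=2,y=1 over L1,L2,L3,L4,L5,L6:
L1 α=1/2: [25, 62, 247/2]
L2 α=1/2: [145/2, 72, 667/4]
L3 α=1/2: [381/4, 100, 1535/8]
L4 α=1: [187, 111, 72]
L5 α=2/3: [523/3, 57, 542/3]
L6 α=2/3: [1189/9, 455/3, 1724/9]
rounded: [132, 152, 192]

query (0,1) [L1,L2,L3,L4,L5,L6] — begin 0,0,0
+L1 (α=1/4) → [79/2, 177/4, 35]
+L2 (α=1/4) → [737/8, 615/16, 311/4]
+L3 (α=3/8) → [9133/64, 5235/128, 1747/32]
+L4 (α=4/5) → [54957/320, 4631/128, 16851/160]
+L5 (α=7/8) → [281197/2560, 232215/1024, 222931/1280]
+L6 (α=3/4) → [1717357/10240, 496407/4096, 226771/5120]
→ [168, 121, 44]

(2,0) stack=L1,L2,L3,L4,L5,L7; from [0,0,0]:
L1 α=1/2: [39/2, 233/2, 19/2]
L2 α=1/3: [104/3, 451/3, 59/3]
L3 α=1/3: [448/9, 1655/9, 568/9]
L4 α=1/3: [2363/27, 4930/27, 2351/27]
L5 α=1/2: [1924/27, 10303/54, 3700/27]
L7 α=3/7: [11422/189, 36158/189, 29542/189]
rounded: [60, 191, 156]


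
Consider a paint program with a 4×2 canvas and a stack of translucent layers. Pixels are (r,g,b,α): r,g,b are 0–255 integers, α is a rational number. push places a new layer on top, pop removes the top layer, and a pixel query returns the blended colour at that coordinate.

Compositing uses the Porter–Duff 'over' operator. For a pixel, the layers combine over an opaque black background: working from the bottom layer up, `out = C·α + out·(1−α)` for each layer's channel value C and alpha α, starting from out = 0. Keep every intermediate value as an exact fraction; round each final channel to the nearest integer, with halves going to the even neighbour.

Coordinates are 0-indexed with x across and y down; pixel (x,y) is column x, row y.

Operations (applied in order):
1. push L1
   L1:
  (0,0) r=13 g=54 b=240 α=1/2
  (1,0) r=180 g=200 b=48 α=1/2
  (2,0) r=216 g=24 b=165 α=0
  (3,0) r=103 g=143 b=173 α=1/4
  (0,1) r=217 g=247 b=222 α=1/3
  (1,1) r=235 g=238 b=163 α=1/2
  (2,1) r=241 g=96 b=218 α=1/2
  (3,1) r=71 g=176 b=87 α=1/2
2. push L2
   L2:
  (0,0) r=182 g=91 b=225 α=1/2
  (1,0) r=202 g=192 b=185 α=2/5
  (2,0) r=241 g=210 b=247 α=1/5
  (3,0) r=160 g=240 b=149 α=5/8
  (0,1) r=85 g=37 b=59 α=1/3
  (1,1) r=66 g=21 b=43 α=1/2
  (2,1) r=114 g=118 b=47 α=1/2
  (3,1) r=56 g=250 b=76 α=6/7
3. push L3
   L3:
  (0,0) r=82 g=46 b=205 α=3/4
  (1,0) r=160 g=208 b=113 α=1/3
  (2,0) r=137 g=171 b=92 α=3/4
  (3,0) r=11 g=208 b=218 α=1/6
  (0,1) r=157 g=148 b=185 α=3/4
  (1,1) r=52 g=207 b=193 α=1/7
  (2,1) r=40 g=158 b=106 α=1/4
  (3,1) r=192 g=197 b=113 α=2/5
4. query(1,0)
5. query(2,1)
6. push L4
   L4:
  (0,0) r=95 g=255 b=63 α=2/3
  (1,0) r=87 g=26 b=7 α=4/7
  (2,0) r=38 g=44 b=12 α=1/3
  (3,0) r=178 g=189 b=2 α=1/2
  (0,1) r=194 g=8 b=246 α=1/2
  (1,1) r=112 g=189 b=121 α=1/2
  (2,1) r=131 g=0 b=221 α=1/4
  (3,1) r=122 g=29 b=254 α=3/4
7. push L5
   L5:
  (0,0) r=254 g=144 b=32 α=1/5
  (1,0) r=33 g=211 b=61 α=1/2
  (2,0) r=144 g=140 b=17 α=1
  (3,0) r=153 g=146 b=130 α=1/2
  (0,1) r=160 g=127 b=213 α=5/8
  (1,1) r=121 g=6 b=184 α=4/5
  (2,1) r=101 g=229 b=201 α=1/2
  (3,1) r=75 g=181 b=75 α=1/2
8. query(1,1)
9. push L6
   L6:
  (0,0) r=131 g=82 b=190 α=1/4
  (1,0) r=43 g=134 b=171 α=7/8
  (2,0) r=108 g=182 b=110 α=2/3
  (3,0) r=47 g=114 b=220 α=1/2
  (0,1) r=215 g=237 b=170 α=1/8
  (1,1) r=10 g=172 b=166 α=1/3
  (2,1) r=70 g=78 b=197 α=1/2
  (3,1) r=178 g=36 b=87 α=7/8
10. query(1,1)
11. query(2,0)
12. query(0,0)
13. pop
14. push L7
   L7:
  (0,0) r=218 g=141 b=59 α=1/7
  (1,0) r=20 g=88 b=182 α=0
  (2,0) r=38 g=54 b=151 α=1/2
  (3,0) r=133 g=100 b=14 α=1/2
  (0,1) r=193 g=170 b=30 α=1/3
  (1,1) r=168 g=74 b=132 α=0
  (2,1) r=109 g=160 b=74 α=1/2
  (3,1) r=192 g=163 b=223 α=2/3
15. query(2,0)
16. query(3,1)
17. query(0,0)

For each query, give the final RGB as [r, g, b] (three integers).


query (1,0) [L1,L2,L3] — begin 0,0,0
+L1 (α=1/2) → [90, 100, 24]
+L2 (α=2/5) → [674/5, 684/5, 442/5]
+L3 (α=1/3) → [716/5, 2408/15, 483/5]
rounded: [143, 161, 97]

(2,1) stack=L1,L2,L3; from [0,0,0]:
after L1 α=1/2: [241/2, 48, 109]
after L2 α=1/2: [469/4, 83, 78]
after L3 α=1/4: [1567/16, 407/4, 85]
rounded: [98, 102, 85]

at x=1,y=1 over L1,L2,L3,L4,L5:
+L1 (α=1/2) → [235/2, 119, 163/2]
+L2 (α=1/2) → [367/4, 70, 249/4]
+L3 (α=1/7) → [1205/14, 627/7, 1133/14]
+L4 (α=1/2) → [2773/28, 975/7, 2827/28]
+L5 (α=4/5) → [3265/28, 1143/35, 4687/28]
→ [117, 33, 167]

query (1,1) [L1,L2,L3,L4,L5,L6] — begin 0,0,0
after L1 α=1/2: [235/2, 119, 163/2]
after L2 α=1/2: [367/4, 70, 249/4]
after L3 α=1/7: [1205/14, 627/7, 1133/14]
after L4 α=1/2: [2773/28, 975/7, 2827/28]
after L5 α=4/5: [3265/28, 1143/35, 4687/28]
after L6 α=1/3: [1135/14, 8306/105, 2337/14]
= [81, 79, 167]

(2,0) stack=L1,L2,L3,L4,L5,L6; from [0,0,0]:
+L1 (α=0) → [0, 0, 0]
+L2 (α=1/5) → [241/5, 42, 247/5]
+L3 (α=3/4) → [574/5, 555/4, 1627/20]
+L4 (α=1/3) → [446/5, 643/6, 1747/30]
+L5 (α=1) → [144, 140, 17]
+L6 (α=2/3) → [120, 168, 79]
→ [120, 168, 79]

query (0,0) [L1,L2,L3,L4,L5,L6] — begin 0,0,0
after L1 α=1/2: [13/2, 27, 120]
after L2 α=1/2: [377/4, 59, 345/2]
after L3 α=3/4: [1361/16, 197/4, 1575/8]
after L4 α=2/3: [1467/16, 2237/12, 861/8]
after L5 α=1/5: [2483/20, 2669/15, 185/2]
after L6 α=1/4: [10069/80, 3079/20, 935/8]
= [126, 154, 117]

query (2,0) [L1,L2,L3,L4,L5,L7] — begin 0,0,0
after L1 α=0: [0, 0, 0]
after L2 α=1/5: [241/5, 42, 247/5]
after L3 α=3/4: [574/5, 555/4, 1627/20]
after L4 α=1/3: [446/5, 643/6, 1747/30]
after L5 α=1: [144, 140, 17]
after L7 α=1/2: [91, 97, 84]
= [91, 97, 84]

query (3,1) [L1,L2,L3,L4,L5,L7] — begin 0,0,0
L1 α=1/2: [71/2, 88, 87/2]
L2 α=6/7: [743/14, 1588/7, 999/14]
L3 α=2/5: [1521/14, 7522/35, 6161/70]
L4 α=3/4: [6645/56, 10567/140, 59501/280]
L5 α=1/2: [10845/112, 35907/280, 80501/560]
L7 α=2/3: [17951/112, 127187/840, 110087/560]
→ [160, 151, 197]

at x=0,y=0 over L1,L2,L3,L4,L5,L7:
L1 α=1/2: [13/2, 27, 120]
L2 α=1/2: [377/4, 59, 345/2]
L3 α=3/4: [1361/16, 197/4, 1575/8]
L4 α=2/3: [1467/16, 2237/12, 861/8]
L5 α=1/5: [2483/20, 2669/15, 185/2]
L7 α=1/7: [9629/70, 6043/35, 614/7]
rounded: [138, 173, 88]
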